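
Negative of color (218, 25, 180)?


Invert: (255-R, 255-G, 255-B)
R: 255-218 = 37
G: 255-25 = 230
B: 255-180 = 75
= RGB(37, 230, 75)


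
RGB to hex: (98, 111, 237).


R = 98 → 62 (hex)
G = 111 → 6F (hex)
B = 237 → ED (hex)
Hex = #626FED


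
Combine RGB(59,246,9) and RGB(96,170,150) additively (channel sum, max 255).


Additive: each channel = min(255, C₁+C₂)
R: 59+96 = 155 → 155
G: 246+170 = 416 → 255
B: 9+150 = 159 → 159
= RGB(155, 255, 159)


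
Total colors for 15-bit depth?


Colors = 2^bits = 2^15
= 32,768 colors


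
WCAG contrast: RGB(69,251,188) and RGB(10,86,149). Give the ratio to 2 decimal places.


Linearize each sRGB channel c=v/255: c/12.92 if c ≤ 0.04045 else ((c+0.055)/1.055)^2.4
L = 0.2126×R_lin + 0.7152×G_lin + 0.0722×B_lin
Color 1 (69,251,188):
  R=69: 69/255≈0.2706 > 0.04045 → ((0.2706+0.055)/1.055)^2.4 ≈ 0.05951
  G=251: 251/255≈0.9843 > 0.04045 → ((0.9843+0.055)/1.055)^2.4 ≈ 0.96469
  B=188: 188/255≈0.7373 > 0.04045 → ((0.7373+0.055)/1.055)^2.4 ≈ 0.50289
  L1 = 0.2126×0.05951 + 0.7152×0.96469 + 0.0722×0.50289 ≈ 0.73890
Color 2 (10,86,149):
  R=10: 10/255≈0.0392 ≤ 0.04045 → 0.0392/12.92 ≈ 0.00304
  G=86: 86/255≈0.3373 > 0.04045 → ((0.3373+0.055)/1.055)^2.4 ≈ 0.09306
  B=149: 149/255≈0.5843 > 0.04045 → ((0.5843+0.055)/1.055)^2.4 ≈ 0.30054
  L2 = 0.2126×0.00304 + 0.7152×0.09306 + 0.0722×0.30054 ≈ 0.08890
Lighter = 0.73890, Darker = 0.08890
Ratio = (L_lighter + 0.05) / (L_darker + 0.05)
Ratio = (0.73890 + 0.05) / (0.08890 + 0.05) = 0.78890 / 0.13890 ≈ 5.6796
Ratio ≈ 5.68:1


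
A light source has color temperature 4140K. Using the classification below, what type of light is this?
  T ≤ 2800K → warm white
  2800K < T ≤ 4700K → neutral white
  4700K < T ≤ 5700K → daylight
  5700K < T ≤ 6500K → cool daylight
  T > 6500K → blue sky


Temperature: 4140K
2800K < 4140K ≤ 4700K → neutral white
Classification: neutral white


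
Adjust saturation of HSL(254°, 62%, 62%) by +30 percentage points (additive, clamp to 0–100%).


Original S = 62%
Adjustment = +30 percentage points
New S = 62 + (30) = 92
Clamp to [0, 100] → 92
= HSL(254°, 92%, 62%)


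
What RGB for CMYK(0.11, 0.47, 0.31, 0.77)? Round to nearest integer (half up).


R = 255 × (1-C) × (1-K) = 255 × 0.89 × 0.23 = 52.1985 → 52
G = 255 × (1-M) × (1-K) = 255 × 0.53 × 0.23 = 31.0845 → 31
B = 255 × (1-Y) × (1-K) = 255 × 0.69 × 0.23 = 40.4685 → 40
= RGB(52, 31, 40)


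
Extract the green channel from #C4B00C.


Color: #C4B00C
R = C4 = 196
G = B0 = 176
B = 0C = 12
Green = 176


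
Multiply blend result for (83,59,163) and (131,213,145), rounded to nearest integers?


Multiply: C = A×B/255, rounded to nearest integer
R: 83×131/255 = 10873/255 ≈ 42.639 → 43
G: 59×213/255 = 12567/255 ≈ 49.282 → 49
B: 163×145/255 = 23635/255 ≈ 92.686 → 93
= RGB(43, 49, 93)


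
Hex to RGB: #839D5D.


83 → 131 (R)
9D → 157 (G)
5D → 93 (B)
= RGB(131, 157, 93)


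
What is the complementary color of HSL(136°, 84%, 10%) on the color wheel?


Complement = opposite side of color wheel = hue + 180°
H' = (136 + 180) mod 360 = 316°
S and L unchanged.
= HSL(316°, 84%, 10%)


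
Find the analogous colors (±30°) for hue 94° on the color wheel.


Base hue: 94°
Left analog: (94 - 30) mod 360 = 64°
Right analog: (94 + 30) mod 360 = 124°
Analogous hues = 64° and 124°


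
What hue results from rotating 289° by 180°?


New hue = (H + rotation) mod 360
New hue = (289 + 180) mod 360
= 469 mod 360
= 109°


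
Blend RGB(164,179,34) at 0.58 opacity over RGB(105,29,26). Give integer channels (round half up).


C = α×F + (1-α)×B, with 1-α = 0.42
R: 0.58×164 + 0.42×105 = 95.12 + 44.10 = 139.22 → 139
G: 0.58×179 + 0.42×29 = 103.82 + 12.18 = 116.00 → 116
B: 0.58×34 + 0.42×26 = 19.72 + 10.92 = 30.64 → 31
= RGB(139, 116, 31)


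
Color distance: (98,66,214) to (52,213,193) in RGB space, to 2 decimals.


d = √[(R₁-R₂)² + (G₁-G₂)² + (B₁-B₂)²]
d = √[(98-52)² + (66-213)² + (214-193)²]
d = √[2116 + 21609 + 441]
d = √24166
d ≈ 155.45


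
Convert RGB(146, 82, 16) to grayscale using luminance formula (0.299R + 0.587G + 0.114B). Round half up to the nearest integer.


Gray = 0.299×R + 0.587×G + 0.114×B
Gray = 0.299×146 + 0.587×82 + 0.114×16
Gray = 43.654 + 48.134 + 1.824
Gray = 93.612 → round half up → 94
Gray = 94


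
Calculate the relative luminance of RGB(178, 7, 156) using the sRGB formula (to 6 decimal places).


Linearize each channel (sRGB transfer function): c = v/255; c_lin = c/12.92 if c ≤ 0.04045, else ((c+0.055)/1.055)^2.4
  R: 178/255 ≈ 0.698039 > 0.04045 → ((0.698039+0.055)/1.055)^2.4 ≈ 0.445201
  G: 7/255 ≈ 0.027451 ≤ 0.04045 → 0.027451/12.92 ≈ 0.002125
  B: 156/255 ≈ 0.611765 > 0.04045 → ((0.611765+0.055)/1.055)^2.4 ≈ 0.332452
R_lin = 0.445201, G_lin = 0.002125, B_lin = 0.332452
L = 0.2126×R + 0.7152×G + 0.0722×B
L = 0.2126×0.445201 + 0.7152×0.002125 + 0.0722×0.332452
L ≈ 0.120172


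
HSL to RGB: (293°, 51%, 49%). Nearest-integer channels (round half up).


H=293°, S=0.51, L=0.49
C = (1-|2L-1|)×S = (1-|-0.02|)×0.51 = 0.4998
H' = H/60 = 293/60 ≈ 4.8833; X = C×(1-|H' mod 2 - 1|) = 0.44149
m = L - C/2 = 0.49 - 0.2499 = 0.2401
Sector ⌊H'⌋ = 4 → (R',G',B') = (0.44149, 0.0, 0.4998)
RGB = ((R'+m)×255, (G'+m)×255, (B'+m)×255) = (173.80545, 61.2255, 188.6745)
Round half up → RGB(174, 61, 189)


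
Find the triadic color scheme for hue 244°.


Triadic: equally spaced at 120° intervals
H1 = 244°
H2 = (244 + 120) mod 360 = 4°
H3 = (244 + 240) mod 360 = 124°
Triadic = 244°, 4°, 124°


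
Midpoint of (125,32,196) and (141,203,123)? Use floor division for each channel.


Midpoint: each channel = ⌊(C₁+C₂)/2⌋
R: ⌊(125+141)/2⌋ = 133
G: ⌊(32+203)/2⌋ = 117
B: ⌊(196+123)/2⌋ = 159
= RGB(133, 117, 159)


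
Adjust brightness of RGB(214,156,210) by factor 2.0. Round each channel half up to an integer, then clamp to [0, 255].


Multiply each channel by 2.0, round half up, clamp to [0, 255]
R: 214×2.0 = 428 → clamp → 255
G: 156×2.0 = 312 → clamp → 255
B: 210×2.0 = 420 → clamp → 255
= RGB(255, 255, 255)


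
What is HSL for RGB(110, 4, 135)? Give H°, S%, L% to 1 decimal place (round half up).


Normalize: R'=110/255≈0.4314, G'=4/255≈0.0157, B'=135/255≈0.5294
Max=135/255, Min=4/255, Δ=Max-Min=131/255
L = (Max+Min)/2 = (135+4)/510 = 139/510 = 0.27254… → L = 27.3%
L ≤ 0.5 → S = Δ/(Max+Min) = 131/(135+4) = 131/139 = 0.94244… → S = 94.2%
(the 1/255 factors cancel in S and H, so raw channel differences can be used)
Max is B' → H = 60 × ((R-G)/Δ + 4) = 60 × ((110-4)/131 + 4)
  106/131 + 4 = 0.8091… + 4 = 4.8091…
  H = 60 × 4.8091… = 288.549…° → H = 288.5°
= HSL(288.5°, 94.2%, 27.3%)


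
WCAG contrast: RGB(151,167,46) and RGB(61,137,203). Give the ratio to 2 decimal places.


Linearize each sRGB channel c=v/255: c/12.92 if c ≤ 0.04045 else ((c+0.055)/1.055)^2.4
L = 0.2126×R_lin + 0.7152×G_lin + 0.0722×B_lin
Color 1 (151,167,46):
  R=151: 151/255≈0.5922 > 0.04045 → ((0.5922+0.055)/1.055)^2.4 ≈ 0.30947
  G=167: 167/255≈0.6549 > 0.04045 → ((0.6549+0.055)/1.055)^2.4 ≈ 0.38643
  B=46: 46/255≈0.1804 > 0.04045 → ((0.1804+0.055)/1.055)^2.4 ≈ 0.02732
  L1 = 0.2126×0.30947 + 0.7152×0.38643 + 0.0722×0.02732 ≈ 0.34414
Color 2 (61,137,203):
  R=61: 61/255≈0.2392 > 0.04045 → ((0.2392+0.055)/1.055)^2.4 ≈ 0.04667
  G=137: 137/255≈0.5373 > 0.04045 → ((0.5373+0.055)/1.055)^2.4 ≈ 0.25016
  B=203: 203/255≈0.7961 > 0.04045 → ((0.7961+0.055)/1.055)^2.4 ≈ 0.59720
  L2 = 0.2126×0.04667 + 0.7152×0.25016 + 0.0722×0.59720 ≈ 0.23195
Lighter = 0.34414, Darker = 0.23195
Ratio = (L_lighter + 0.05) / (L_darker + 0.05)
Ratio = (0.34414 + 0.05) / (0.23195 + 0.05) = 0.39414 / 0.28195 ≈ 1.3979
Ratio ≈ 1.40:1


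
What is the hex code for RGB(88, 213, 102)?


R = 88 → 58 (hex)
G = 213 → D5 (hex)
B = 102 → 66 (hex)
Hex = #58D566


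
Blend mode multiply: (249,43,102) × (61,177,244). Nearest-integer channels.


Multiply: C = A×B/255, rounded to nearest integer
R: 249×61/255 = 15189/255 ≈ 59.565 → 60
G: 43×177/255 = 7611/255 ≈ 29.847 → 30
B: 102×244/255 = 24888/255 ≈ 97.600 → 98
= RGB(60, 30, 98)


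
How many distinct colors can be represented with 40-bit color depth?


Colors = 2^bits = 2^40
= 1,099,511,627,776 colors


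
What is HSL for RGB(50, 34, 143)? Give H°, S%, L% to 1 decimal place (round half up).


Normalize: R'=50/255≈0.1961, G'=34/255≈0.1333, B'=143/255≈0.5608
Max=143/255, Min=34/255, Δ=Max-Min=109/255
L = (Max+Min)/2 = (143+34)/510 = 177/510 = 0.34705… → L = 34.7%
L ≤ 0.5 → S = Δ/(Max+Min) = 109/(143+34) = 109/177 = 0.61581… → S = 61.6%
(the 1/255 factors cancel in S and H, so raw channel differences can be used)
Max is B' → H = 60 × ((R-G)/Δ + 4) = 60 × ((50-34)/109 + 4)
  16/109 + 4 = 0.1467… + 4 = 4.1467…
  H = 60 × 4.1467… = 248.807…° → H = 248.8°
= HSL(248.8°, 61.6%, 34.7%)


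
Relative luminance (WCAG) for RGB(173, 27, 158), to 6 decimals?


Linearize each channel (sRGB transfer function): c = v/255; c_lin = c/12.92 if c ≤ 0.04045, else ((c+0.055)/1.055)^2.4
  R: 173/255 ≈ 0.678431 > 0.04045 → ((0.678431+0.055)/1.055)^2.4 ≈ 0.417885
  G: 27/255 ≈ 0.105882 > 0.04045 → ((0.105882+0.055)/1.055)^2.4 ≈ 0.010960
  B: 158/255 ≈ 0.619608 > 0.04045 → ((0.619608+0.055)/1.055)^2.4 ≈ 0.341914
R_lin = 0.417885, G_lin = 0.010960, B_lin = 0.341914
L = 0.2126×R + 0.7152×G + 0.0722×B
L = 0.2126×0.417885 + 0.7152×0.010960 + 0.0722×0.341914
L ≈ 0.121367


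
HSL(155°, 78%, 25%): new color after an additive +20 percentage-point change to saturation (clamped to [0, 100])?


Original S = 78%
Adjustment = +20 percentage points
New S = 78 + (20) = 98
Clamp to [0, 100] → 98
= HSL(155°, 98%, 25%)


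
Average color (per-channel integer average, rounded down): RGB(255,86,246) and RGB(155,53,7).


Midpoint: each channel = ⌊(C₁+C₂)/2⌋
R: ⌊(255+155)/2⌋ = 205
G: ⌊(86+53)/2⌋ = 69
B: ⌊(246+7)/2⌋ = 126
= RGB(205, 69, 126)


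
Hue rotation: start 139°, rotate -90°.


New hue = (H + rotation) mod 360
New hue = (139 -90) mod 360
= 49 mod 360
= 49°


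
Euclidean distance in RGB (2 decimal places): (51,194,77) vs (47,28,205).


d = √[(R₁-R₂)² + (G₁-G₂)² + (B₁-B₂)²]
d = √[(51-47)² + (194-28)² + (77-205)²]
d = √[16 + 27556 + 16384]
d = √43956
d ≈ 209.66


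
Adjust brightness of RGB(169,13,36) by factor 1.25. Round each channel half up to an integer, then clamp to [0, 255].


Multiply each channel by 1.25, round half up, clamp to [0, 255]
R: 169×1.25 = 211.25 → round → 211
G: 13×1.25 = 16.25 → round → 16
B: 36×1.25 = 45
= RGB(211, 16, 45)


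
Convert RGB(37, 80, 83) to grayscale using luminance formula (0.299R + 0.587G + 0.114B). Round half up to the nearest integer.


Gray = 0.299×R + 0.587×G + 0.114×B
Gray = 0.299×37 + 0.587×80 + 0.114×83
Gray = 11.063 + 46.960 + 9.462
Gray = 67.485 → round half up → 67
Gray = 67


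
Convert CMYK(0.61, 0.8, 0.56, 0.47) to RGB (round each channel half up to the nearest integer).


R = 255 × (1-C) × (1-K) = 255 × 0.39 × 0.53 = 52.7085 → 53
G = 255 × (1-M) × (1-K) = 255 × 0.20 × 0.53 = 27.03 → 27
B = 255 × (1-Y) × (1-K) = 255 × 0.44 × 0.53 = 59.466 → 59
= RGB(53, 27, 59)


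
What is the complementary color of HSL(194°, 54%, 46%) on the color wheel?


Complement = opposite side of color wheel = hue + 180°
H' = (194 + 180) mod 360 = 14°
S and L unchanged.
= HSL(14°, 54%, 46%)


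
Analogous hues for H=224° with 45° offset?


Base hue: 224°
Left analog: (224 - 45) mod 360 = 179°
Right analog: (224 + 45) mod 360 = 269°
Analogous hues = 179° and 269°


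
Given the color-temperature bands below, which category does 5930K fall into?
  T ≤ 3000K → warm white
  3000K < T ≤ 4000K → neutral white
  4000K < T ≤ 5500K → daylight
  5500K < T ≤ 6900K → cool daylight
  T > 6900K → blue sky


Temperature: 5930K
5500K < 5930K ≤ 6900K → cool daylight
Classification: cool daylight


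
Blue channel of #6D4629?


Color: #6D4629
R = 6D = 109
G = 46 = 70
B = 29 = 41
Blue = 41


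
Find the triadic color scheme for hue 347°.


Triadic: equally spaced at 120° intervals
H1 = 347°
H2 = (347 + 120) mod 360 = 107°
H3 = (347 + 240) mod 360 = 227°
Triadic = 347°, 107°, 227°


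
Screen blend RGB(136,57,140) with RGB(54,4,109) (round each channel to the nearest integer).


Screen: C = 255 - (255-A)×(255-B)/255, rounded to nearest integer
R: 255 - (255-136)×(255-54)/255 = 255 - 23919/255 ≈ 255 - 93.800 = 161.200 → 161
G: 255 - (255-57)×(255-4)/255 = 255 - 49698/255 ≈ 255 - 194.894 = 60.106 → 60
B: 255 - (255-140)×(255-109)/255 = 255 - 16790/255 ≈ 255 - 65.843 = 189.157 → 189
= RGB(161, 60, 189)


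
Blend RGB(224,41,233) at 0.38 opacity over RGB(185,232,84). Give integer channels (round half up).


C = α×F + (1-α)×B, with 1-α = 0.62
R: 0.38×224 + 0.62×185 = 85.12 + 114.70 = 199.82 → 200
G: 0.38×41 + 0.62×232 = 15.58 + 143.84 = 159.42 → 159
B: 0.38×233 + 0.62×84 = 88.54 + 52.08 = 140.62 → 141
= RGB(200, 159, 141)


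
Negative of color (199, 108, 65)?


Invert: (255-R, 255-G, 255-B)
R: 255-199 = 56
G: 255-108 = 147
B: 255-65 = 190
= RGB(56, 147, 190)


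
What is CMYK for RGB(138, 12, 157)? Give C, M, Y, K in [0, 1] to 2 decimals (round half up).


R'=138/255≈0.5412, G'=12/255≈0.0471, B'=157/255≈0.6157
K = 1 - max(R',G',B') = 1 - 157/255 = 98/255 = 0.38431… → 0.38
(1-R'-K)/(1-K) simplifies to (max-R)/max with max = 157:
C = (157-138)/157 = 19/157 = 0.12101… → 0.12
M = (157-12)/157 = 145/157 = 0.92356… → 0.92
Y = (157-157)/157 = 0/157 = 0 → 0.00
= CMYK(0.12, 0.92, 0.00, 0.38)


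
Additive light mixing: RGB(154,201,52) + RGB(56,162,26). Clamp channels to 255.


Additive: each channel = min(255, C₁+C₂)
R: 154+56 = 210 → 210
G: 201+162 = 363 → 255
B: 52+26 = 78 → 78
= RGB(210, 255, 78)


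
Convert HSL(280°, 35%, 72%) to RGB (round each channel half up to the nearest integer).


H=280°, S=0.35, L=0.72
C = (1-|2L-1|)×S = (1-|0.44|)×0.35 = 0.196
H' = H/60 = 280/60 ≈ 4.6667; X = C×(1-|H' mod 2 - 1|) ≈ 0.1307
m = L - C/2 = 0.72 - 0.098 = 0.622
Sector ⌊H'⌋ = 4 → (R',G',B') = (≈0.1307, 0.0, 0.196)
RGB = ((R'+m)×255, (G'+m)×255, (B'+m)×255) = (191.93, 158.61, 208.59)
Round half up → RGB(192, 159, 209)


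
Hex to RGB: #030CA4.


03 → 3 (R)
0C → 12 (G)
A4 → 164 (B)
= RGB(3, 12, 164)


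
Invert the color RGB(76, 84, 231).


Invert: (255-R, 255-G, 255-B)
R: 255-76 = 179
G: 255-84 = 171
B: 255-231 = 24
= RGB(179, 171, 24)


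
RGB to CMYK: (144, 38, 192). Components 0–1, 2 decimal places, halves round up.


R'=144/255≈0.5647, G'=38/255≈0.1490, B'=192/255≈0.7529
K = 1 - max(R',G',B') = 1 - 192/255 = 63/255 = 0.24705… → 0.25
(1-R'-K)/(1-K) simplifies to (max-R)/max with max = 192:
C = (192-144)/192 = 48/192 = 0.25 → 0.25
M = (192-38)/192 = 154/192 = 0.80208… → 0.80
Y = (192-192)/192 = 0/192 = 0 → 0.00
= CMYK(0.25, 0.80, 0.00, 0.25)


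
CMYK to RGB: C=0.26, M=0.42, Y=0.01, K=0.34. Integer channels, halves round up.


R = 255 × (1-C) × (1-K) = 255 × 0.74 × 0.66 = 124.542 → 125
G = 255 × (1-M) × (1-K) = 255 × 0.58 × 0.66 = 97.614 → 98
B = 255 × (1-Y) × (1-K) = 255 × 0.99 × 0.66 = 166.617 → 167
= RGB(125, 98, 167)


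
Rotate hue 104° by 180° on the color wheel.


New hue = (H + rotation) mod 360
New hue = (104 + 180) mod 360
= 284 mod 360
= 284°


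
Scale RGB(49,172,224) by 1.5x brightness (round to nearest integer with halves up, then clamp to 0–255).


Multiply each channel by 1.5, round half up, clamp to [0, 255]
R: 49×1.5 = 73.5 → round → 74
G: 172×1.5 = 258 → clamp → 255
B: 224×1.5 = 336 → clamp → 255
= RGB(74, 255, 255)


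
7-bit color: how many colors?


Colors = 2^bits = 2^7
= 128 colors


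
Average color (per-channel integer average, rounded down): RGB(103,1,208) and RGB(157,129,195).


Midpoint: each channel = ⌊(C₁+C₂)/2⌋
R: ⌊(103+157)/2⌋ = 130
G: ⌊(1+129)/2⌋ = 65
B: ⌊(208+195)/2⌋ = 201
= RGB(130, 65, 201)


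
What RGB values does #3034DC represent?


30 → 48 (R)
34 → 52 (G)
DC → 220 (B)
= RGB(48, 52, 220)


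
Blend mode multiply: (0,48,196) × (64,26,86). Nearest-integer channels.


Multiply: C = A×B/255, rounded to nearest integer
R: 0×64/255 = 0/255 ≈ 0.000 → 0
G: 48×26/255 = 1248/255 ≈ 4.894 → 5
B: 196×86/255 = 16856/255 ≈ 66.102 → 66
= RGB(0, 5, 66)


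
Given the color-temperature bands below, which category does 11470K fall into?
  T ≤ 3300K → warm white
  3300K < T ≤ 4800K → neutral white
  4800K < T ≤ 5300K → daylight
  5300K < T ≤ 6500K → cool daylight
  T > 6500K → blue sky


Temperature: 11470K
11470K > 6500K → blue sky
Classification: blue sky


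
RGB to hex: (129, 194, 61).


R = 129 → 81 (hex)
G = 194 → C2 (hex)
B = 61 → 3D (hex)
Hex = #81C23D


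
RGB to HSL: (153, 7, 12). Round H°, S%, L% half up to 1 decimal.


Normalize: R'=153/255≈0.6000, G'=7/255≈0.0275, B'=12/255≈0.0471
Max=153/255, Min=7/255, Δ=Max-Min=146/255
L = (Max+Min)/2 = (153+7)/510 = 160/510 = 0.31372… → L = 31.4%
L ≤ 0.5 → S = Δ/(Max+Min) = 146/(153+7) = 146/160 = 0.9125 → S = 91.3%
(the 1/255 factors cancel in S and H, so raw channel differences can be used)
Max is R' → H = 60 × (((G-B)/Δ) mod 6) = 60 × (((7-12)/146) mod 6)
  (-5)/146 = -0.0342…; negative, so add 6 → 5.9657…
  H = 60 × 5.9657… = 357.945…° → H = 357.9°
= HSL(357.9°, 91.3%, 31.4%)


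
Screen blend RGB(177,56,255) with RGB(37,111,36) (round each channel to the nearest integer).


Screen: C = 255 - (255-A)×(255-B)/255, rounded to nearest integer
R: 255 - (255-177)×(255-37)/255 = 255 - 17004/255 ≈ 255 - 66.682 = 188.318 → 188
G: 255 - (255-56)×(255-111)/255 = 255 - 28656/255 ≈ 255 - 112.376 = 142.624 → 143
B: 255 - (255-255)×(255-36)/255 = 255 - 0/255 ≈ 255 - 0.000 = 255.000 → 255
= RGB(188, 143, 255)


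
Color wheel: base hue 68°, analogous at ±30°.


Base hue: 68°
Left analog: (68 - 30) mod 360 = 38°
Right analog: (68 + 30) mod 360 = 98°
Analogous hues = 38° and 98°


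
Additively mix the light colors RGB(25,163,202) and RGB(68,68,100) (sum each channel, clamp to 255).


Additive: each channel = min(255, C₁+C₂)
R: 25+68 = 93 → 93
G: 163+68 = 231 → 231
B: 202+100 = 302 → 255
= RGB(93, 231, 255)


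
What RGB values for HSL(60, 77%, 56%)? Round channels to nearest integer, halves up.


H=60°, S=0.77, L=0.56
C = (1-|2L-1|)×S = (1-|0.12|)×0.77 = 0.6776
H' = H/60 = 60/60 ≈ 1.0000; X = C×(1-|H' mod 2 - 1|) = 0.6776
m = L - C/2 = 0.56 - 0.3388 = 0.2212
Sector ⌊H'⌋ = 1 → (R',G',B') = (0.6776, 0.6776, 0.0)
RGB = ((R'+m)×255, (G'+m)×255, (B'+m)×255) = (229.194, 229.194, 56.406)
Round half up → RGB(229, 229, 56)


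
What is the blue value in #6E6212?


Color: #6E6212
R = 6E = 110
G = 62 = 98
B = 12 = 18
Blue = 18


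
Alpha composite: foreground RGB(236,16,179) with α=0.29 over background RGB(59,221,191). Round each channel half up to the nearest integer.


C = α×F + (1-α)×B, with 1-α = 0.71
R: 0.29×236 + 0.71×59 = 68.44 + 41.89 = 110.33 → 110
G: 0.29×16 + 0.71×221 = 4.64 + 156.91 = 161.55 → 162
B: 0.29×179 + 0.71×191 = 51.91 + 135.61 = 187.52 → 188
= RGB(110, 162, 188)


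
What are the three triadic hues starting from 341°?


Triadic: equally spaced at 120° intervals
H1 = 341°
H2 = (341 + 120) mod 360 = 101°
H3 = (341 + 240) mod 360 = 221°
Triadic = 341°, 101°, 221°


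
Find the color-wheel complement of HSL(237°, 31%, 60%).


Complement = opposite side of color wheel = hue + 180°
H' = (237 + 180) mod 360 = 57°
S and L unchanged.
= HSL(57°, 31%, 60%)


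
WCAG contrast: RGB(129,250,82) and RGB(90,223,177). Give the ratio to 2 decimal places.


Linearize each sRGB channel c=v/255: c/12.92 if c ≤ 0.04045 else ((c+0.055)/1.055)^2.4
L = 0.2126×R_lin + 0.7152×G_lin + 0.0722×B_lin
Color 1 (129,250,82):
  R=129: 129/255≈0.5059 > 0.04045 → ((0.5059+0.055)/1.055)^2.4 ≈ 0.21953
  G=250: 250/255≈0.9804 > 0.04045 → ((0.9804+0.055)/1.055)^2.4 ≈ 0.95597
  B=82: 82/255≈0.3216 > 0.04045 → ((0.3216+0.055)/1.055)^2.4 ≈ 0.08438
  L1 = 0.2126×0.21953 + 0.7152×0.95597 + 0.0722×0.08438 ≈ 0.73648
Color 2 (90,223,177):
  R=90: 90/255≈0.3529 > 0.04045 → ((0.3529+0.055)/1.055)^2.4 ≈ 0.10224
  G=223: 223/255≈0.8745 > 0.04045 → ((0.8745+0.055)/1.055)^2.4 ≈ 0.73791
  B=177: 177/255≈0.6941 > 0.04045 → ((0.6941+0.055)/1.055)^2.4 ≈ 0.43966
  L2 = 0.2126×0.10224 + 0.7152×0.73791 + 0.0722×0.43966 ≈ 0.58123
Lighter = 0.73648, Darker = 0.58123
Ratio = (L_lighter + 0.05) / (L_darker + 0.05)
Ratio = (0.73648 + 0.05) / (0.58123 + 0.05) = 0.78648 / 0.63123 ≈ 1.2459
Ratio ≈ 1.25:1


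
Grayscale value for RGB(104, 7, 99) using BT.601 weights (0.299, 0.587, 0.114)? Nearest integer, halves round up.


Gray = 0.299×R + 0.587×G + 0.114×B
Gray = 0.299×104 + 0.587×7 + 0.114×99
Gray = 31.096 + 4.109 + 11.286
Gray = 46.491 → round half up → 46
Gray = 46


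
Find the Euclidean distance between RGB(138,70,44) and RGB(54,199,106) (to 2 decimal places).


d = √[(R₁-R₂)² + (G₁-G₂)² + (B₁-B₂)²]
d = √[(138-54)² + (70-199)² + (44-106)²]
d = √[7056 + 16641 + 3844]
d = √27541
d ≈ 165.95


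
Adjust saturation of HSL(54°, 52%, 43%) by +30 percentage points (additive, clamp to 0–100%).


Original S = 52%
Adjustment = +30 percentage points
New S = 52 + (30) = 82
Clamp to [0, 100] → 82
= HSL(54°, 82%, 43%)


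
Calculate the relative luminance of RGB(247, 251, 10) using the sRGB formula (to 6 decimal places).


Linearize each channel (sRGB transfer function): c = v/255; c_lin = c/12.92 if c ≤ 0.04045, else ((c+0.055)/1.055)^2.4
  R: 247/255 ≈ 0.968627 > 0.04045 → ((0.968627+0.055)/1.055)^2.4 ≈ 0.930111
  G: 251/255 ≈ 0.984314 > 0.04045 → ((0.984314+0.055)/1.055)^2.4 ≈ 0.964686
  B: 10/255 ≈ 0.039216 ≤ 0.04045 → 0.039216/12.92 ≈ 0.003035
R_lin = 0.930111, G_lin = 0.964686, B_lin = 0.003035
L = 0.2126×R + 0.7152×G + 0.0722×B
L = 0.2126×0.930111 + 0.7152×0.964686 + 0.0722×0.003035
L ≈ 0.887904


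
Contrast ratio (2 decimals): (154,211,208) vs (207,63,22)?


Linearize each sRGB channel c=v/255: c/12.92 if c ≤ 0.04045 else ((c+0.055)/1.055)^2.4
L = 0.2126×R_lin + 0.7152×G_lin + 0.0722×B_lin
Color 1 (154,211,208):
  R=154: 154/255≈0.6039 > 0.04045 → ((0.6039+0.055)/1.055)^2.4 ≈ 0.32314
  G=211: 211/255≈0.8275 > 0.04045 → ((0.8275+0.055)/1.055)^2.4 ≈ 0.65141
  B=208: 208/255≈0.8157 > 0.04045 → ((0.8157+0.055)/1.055)^2.4 ≈ 0.63076
  L1 = 0.2126×0.32314 + 0.7152×0.65141 + 0.0722×0.63076 ≈ 0.58013
Color 2 (207,63,22):
  R=207: 207/255≈0.8118 > 0.04045 → ((0.8118+0.055)/1.055)^2.4 ≈ 0.62396
  G=63: 63/255≈0.2471 > 0.04045 → ((0.2471+0.055)/1.055)^2.4 ≈ 0.04971
  B=22: 22/255≈0.0863 > 0.04045 → ((0.0863+0.055)/1.055)^2.4 ≈ 0.00802
  L2 = 0.2126×0.62396 + 0.7152×0.04971 + 0.0722×0.00802 ≈ 0.16878
Lighter = 0.58013, Darker = 0.16878
Ratio = (L_lighter + 0.05) / (L_darker + 0.05)
Ratio = (0.58013 + 0.05) / (0.16878 + 0.05) = 0.63013 / 0.21878 ≈ 2.8801
Ratio ≈ 2.88:1


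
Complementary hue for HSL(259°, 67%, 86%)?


Complement = opposite side of color wheel = hue + 180°
H' = (259 + 180) mod 360 = 79°
S and L unchanged.
= HSL(79°, 67%, 86%)


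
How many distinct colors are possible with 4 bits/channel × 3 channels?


Total bits = 4 bits/channel × 3 channels = 12 bits
Distinct colors = 2^12
= 4,096 colors


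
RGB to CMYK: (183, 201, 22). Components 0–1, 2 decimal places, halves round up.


R'=183/255≈0.7176, G'=201/255≈0.7882, B'=22/255≈0.0863
K = 1 - max(R',G',B') = 1 - 201/255 = 54/255 = 0.21176… → 0.21
(1-R'-K)/(1-K) simplifies to (max-R)/max with max = 201:
C = (201-183)/201 = 18/201 = 0.08955… → 0.09
M = (201-201)/201 = 0/201 = 0 → 0.00
Y = (201-22)/201 = 179/201 = 0.89054… → 0.89
= CMYK(0.09, 0.00, 0.89, 0.21)


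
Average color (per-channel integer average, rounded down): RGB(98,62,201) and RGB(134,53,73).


Midpoint: each channel = ⌊(C₁+C₂)/2⌋
R: ⌊(98+134)/2⌋ = 116
G: ⌊(62+53)/2⌋ = 57
B: ⌊(201+73)/2⌋ = 137
= RGB(116, 57, 137)


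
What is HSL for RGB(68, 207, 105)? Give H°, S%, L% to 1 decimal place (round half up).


Normalize: R'=68/255≈0.2667, G'=207/255≈0.8118, B'=105/255≈0.4118
Max=207/255, Min=68/255, Δ=Max-Min=139/255
L = (Max+Min)/2 = (207+68)/510 = 275/510 = 0.53921… → L = 53.9%
L > 0.5 → S = Δ/(2-Max-Min) = 139/(510-207-68) = 139/235 = 0.59148… → S = 59.1%
(the 1/255 factors cancel in S and H, so raw channel differences can be used)
Max is G' → H = 60 × ((B-R)/Δ + 2) = 60 × ((105-68)/139 + 2)
  37/139 + 2 = 0.2661… + 2 = 2.2661…
  H = 60 × 2.2661… = 135.971…° → H = 136.0°
= HSL(136.0°, 59.1%, 53.9%)


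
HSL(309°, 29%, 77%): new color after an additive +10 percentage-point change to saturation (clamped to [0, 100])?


Original S = 29%
Adjustment = +10 percentage points
New S = 29 + (10) = 39
Clamp to [0, 100] → 39
= HSL(309°, 39%, 77%)


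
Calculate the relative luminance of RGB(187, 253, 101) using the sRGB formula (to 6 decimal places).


Linearize each channel (sRGB transfer function): c = v/255; c_lin = c/12.92 if c ≤ 0.04045, else ((c+0.055)/1.055)^2.4
  R: 187/255 ≈ 0.733333 > 0.04045 → ((0.733333+0.055)/1.055)^2.4 ≈ 0.496933
  G: 253/255 ≈ 0.992157 > 0.04045 → ((0.992157+0.055)/1.055)^2.4 ≈ 0.982251
  B: 101/255 ≈ 0.396078 > 0.04045 → ((0.396078+0.055)/1.055)^2.4 ≈ 0.130136
R_lin = 0.496933, G_lin = 0.982251, B_lin = 0.130136
L = 0.2126×R + 0.7152×G + 0.0722×B
L = 0.2126×0.496933 + 0.7152×0.982251 + 0.0722×0.130136
L ≈ 0.817549


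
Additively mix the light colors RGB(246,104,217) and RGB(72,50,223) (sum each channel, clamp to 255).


Additive: each channel = min(255, C₁+C₂)
R: 246+72 = 318 → 255
G: 104+50 = 154 → 154
B: 217+223 = 440 → 255
= RGB(255, 154, 255)


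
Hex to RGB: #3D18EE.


3D → 61 (R)
18 → 24 (G)
EE → 238 (B)
= RGB(61, 24, 238)


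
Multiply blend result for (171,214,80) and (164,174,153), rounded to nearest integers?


Multiply: C = A×B/255, rounded to nearest integer
R: 171×164/255 = 28044/255 ≈ 109.976 → 110
G: 214×174/255 = 37236/255 ≈ 146.024 → 146
B: 80×153/255 = 12240/255 ≈ 48.000 → 48
= RGB(110, 146, 48)


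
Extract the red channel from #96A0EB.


Color: #96A0EB
R = 96 = 150
G = A0 = 160
B = EB = 235
Red = 150


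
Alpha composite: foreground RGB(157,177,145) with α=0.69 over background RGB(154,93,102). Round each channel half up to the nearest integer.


C = α×F + (1-α)×B, with 1-α = 0.31
R: 0.69×157 + 0.31×154 = 108.33 + 47.74 = 156.07 → 156
G: 0.69×177 + 0.31×93 = 122.13 + 28.83 = 150.96 → 151
B: 0.69×145 + 0.31×102 = 100.05 + 31.62 = 131.67 → 132
= RGB(156, 151, 132)


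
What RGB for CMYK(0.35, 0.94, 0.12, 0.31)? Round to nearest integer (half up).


R = 255 × (1-C) × (1-K) = 255 × 0.65 × 0.69 = 114.3675 → 114
G = 255 × (1-M) × (1-K) = 255 × 0.06 × 0.69 = 10.557 → 11
B = 255 × (1-Y) × (1-K) = 255 × 0.88 × 0.69 = 154.836 → 155
= RGB(114, 11, 155)


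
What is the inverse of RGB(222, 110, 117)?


Invert: (255-R, 255-G, 255-B)
R: 255-222 = 33
G: 255-110 = 145
B: 255-117 = 138
= RGB(33, 145, 138)


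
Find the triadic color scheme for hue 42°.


Triadic: equally spaced at 120° intervals
H1 = 42°
H2 = (42 + 120) mod 360 = 162°
H3 = (42 + 240) mod 360 = 282°
Triadic = 42°, 162°, 282°


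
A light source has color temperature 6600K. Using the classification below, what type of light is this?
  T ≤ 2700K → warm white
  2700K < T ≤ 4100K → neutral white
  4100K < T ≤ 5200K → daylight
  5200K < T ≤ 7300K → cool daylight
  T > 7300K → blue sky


Temperature: 6600K
5200K < 6600K ≤ 7300K → cool daylight
Classification: cool daylight


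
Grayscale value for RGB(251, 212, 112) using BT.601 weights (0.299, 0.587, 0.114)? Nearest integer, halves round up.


Gray = 0.299×R + 0.587×G + 0.114×B
Gray = 0.299×251 + 0.587×212 + 0.114×112
Gray = 75.049 + 124.444 + 12.768
Gray = 212.261 → round half up → 212
Gray = 212


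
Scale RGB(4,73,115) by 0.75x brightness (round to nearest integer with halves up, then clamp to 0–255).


Multiply each channel by 0.75, round half up, clamp to [0, 255]
R: 4×0.75 = 3
G: 73×0.75 = 54.75 → round → 55
B: 115×0.75 = 86.25 → round → 86
= RGB(3, 55, 86)


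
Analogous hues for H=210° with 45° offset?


Base hue: 210°
Left analog: (210 - 45) mod 360 = 165°
Right analog: (210 + 45) mod 360 = 255°
Analogous hues = 165° and 255°


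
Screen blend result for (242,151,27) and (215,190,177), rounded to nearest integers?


Screen: C = 255 - (255-A)×(255-B)/255, rounded to nearest integer
R: 255 - (255-242)×(255-215)/255 = 255 - 520/255 ≈ 255 - 2.039 = 252.961 → 253
G: 255 - (255-151)×(255-190)/255 = 255 - 6760/255 ≈ 255 - 26.510 = 228.490 → 228
B: 255 - (255-27)×(255-177)/255 = 255 - 17784/255 ≈ 255 - 69.741 = 185.259 → 185
= RGB(253, 228, 185)


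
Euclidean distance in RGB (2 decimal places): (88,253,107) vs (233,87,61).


d = √[(R₁-R₂)² + (G₁-G₂)² + (B₁-B₂)²]
d = √[(88-233)² + (253-87)² + (107-61)²]
d = √[21025 + 27556 + 2116]
d = √50697
d ≈ 225.16


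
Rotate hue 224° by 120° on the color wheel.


New hue = (H + rotation) mod 360
New hue = (224 + 120) mod 360
= 344 mod 360
= 344°


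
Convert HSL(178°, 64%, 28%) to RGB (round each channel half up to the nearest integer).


H=178°, S=0.64, L=0.28
C = (1-|2L-1|)×S = (1-|-0.44|)×0.64 = 0.3584
H' = H/60 = 178/60 ≈ 2.9667; X = C×(1-|H' mod 2 - 1|) ≈ 0.3465
m = L - C/2 = 0.28 - 0.1792 = 0.1008
Sector ⌊H'⌋ = 2 → (R',G',B') = (0.0, 0.3584, ≈0.3465)
RGB = ((R'+m)×255, (G'+m)×255, (B'+m)×255) = (25.704, 117.096, 114.0496)
Round half up → RGB(26, 117, 114)


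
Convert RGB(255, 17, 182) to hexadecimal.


R = 255 → FF (hex)
G = 17 → 11 (hex)
B = 182 → B6 (hex)
Hex = #FF11B6


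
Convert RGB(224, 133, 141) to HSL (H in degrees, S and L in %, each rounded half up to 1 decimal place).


Normalize: R'=224/255≈0.8784, G'=133/255≈0.5216, B'=141/255≈0.5529
Max=224/255, Min=133/255, Δ=Max-Min=91/255
L = (Max+Min)/2 = (224+133)/510 = 357/510 = 0.7 → L = 70.0%
L > 0.5 → S = Δ/(2-Max-Min) = 91/(510-224-133) = 91/153 = 0.59477… → S = 59.5%
(the 1/255 factors cancel in S and H, so raw channel differences can be used)
Max is R' → H = 60 × (((G-B)/Δ) mod 6) = 60 × (((133-141)/91) mod 6)
  (-8)/91 = -0.0879…; negative, so add 6 → 5.9120…
  H = 60 × 5.9120… = 354.725…° → H = 354.7°
= HSL(354.7°, 59.5%, 70.0%)


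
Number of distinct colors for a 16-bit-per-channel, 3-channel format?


Total bits = 16 bits/channel × 3 channels = 48 bits
Distinct colors = 2^48
= 281,474,976,710,656 colors


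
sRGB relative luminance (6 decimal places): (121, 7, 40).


Linearize each channel (sRGB transfer function): c = v/255; c_lin = c/12.92 if c ≤ 0.04045, else ((c+0.055)/1.055)^2.4
  R: 121/255 ≈ 0.474510 > 0.04045 → ((0.474510+0.055)/1.055)^2.4 ≈ 0.191202
  G: 7/255 ≈ 0.027451 ≤ 0.04045 → 0.027451/12.92 ≈ 0.002125
  B: 40/255 ≈ 0.156863 > 0.04045 → ((0.156863+0.055)/1.055)^2.4 ≈ 0.021219
R_lin = 0.191202, G_lin = 0.002125, B_lin = 0.021219
L = 0.2126×R + 0.7152×G + 0.0722×B
L = 0.2126×0.191202 + 0.7152×0.002125 + 0.0722×0.021219
L ≈ 0.043701


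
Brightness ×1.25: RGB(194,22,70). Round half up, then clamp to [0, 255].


Multiply each channel by 1.25, round half up, clamp to [0, 255]
R: 194×1.25 = 242.5 → round → 243
G: 22×1.25 = 27.5 → round → 28
B: 70×1.25 = 87.5 → round → 88
= RGB(243, 28, 88)


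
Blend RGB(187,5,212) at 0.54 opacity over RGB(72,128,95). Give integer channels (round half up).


C = α×F + (1-α)×B, with 1-α = 0.46
R: 0.54×187 + 0.46×72 = 100.98 + 33.12 = 134.10 → 134
G: 0.54×5 + 0.46×128 = 2.70 + 58.88 = 61.58 → 62
B: 0.54×212 + 0.46×95 = 114.48 + 43.70 = 158.18 → 158
= RGB(134, 62, 158)


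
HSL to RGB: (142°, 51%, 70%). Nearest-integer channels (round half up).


H=142°, S=0.51, L=0.70
C = (1-|2L-1|)×S = (1-|0.40|)×0.51 = 0.306
H' = H/60 = 142/60 ≈ 2.3667; X = C×(1-|H' mod 2 - 1|) = 0.1122
m = L - C/2 = 0.70 - 0.153 = 0.547
Sector ⌊H'⌋ = 2 → (R',G',B') = (0.0, 0.306, 0.1122)
RGB = ((R'+m)×255, (G'+m)×255, (B'+m)×255) = (139.485, 217.515, 168.096)
Round half up → RGB(139, 218, 168)


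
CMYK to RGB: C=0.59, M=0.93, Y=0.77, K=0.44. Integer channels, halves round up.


R = 255 × (1-C) × (1-K) = 255 × 0.41 × 0.56 = 58.548 → 59
G = 255 × (1-M) × (1-K) = 255 × 0.07 × 0.56 = 9.996 → 10
B = 255 × (1-Y) × (1-K) = 255 × 0.23 × 0.56 = 32.844 → 33
= RGB(59, 10, 33)


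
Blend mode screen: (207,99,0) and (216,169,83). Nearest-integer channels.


Screen: C = 255 - (255-A)×(255-B)/255, rounded to nearest integer
R: 255 - (255-207)×(255-216)/255 = 255 - 1872/255 ≈ 255 - 7.341 = 247.659 → 248
G: 255 - (255-99)×(255-169)/255 = 255 - 13416/255 ≈ 255 - 52.612 = 202.388 → 202
B: 255 - (255-0)×(255-83)/255 = 255 - 43860/255 ≈ 255 - 172.000 = 83.000 → 83
= RGB(248, 202, 83)


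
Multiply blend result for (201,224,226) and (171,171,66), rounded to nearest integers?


Multiply: C = A×B/255, rounded to nearest integer
R: 201×171/255 = 34371/255 ≈ 134.788 → 135
G: 224×171/255 = 38304/255 ≈ 150.212 → 150
B: 226×66/255 = 14916/255 ≈ 58.494 → 58
= RGB(135, 150, 58)


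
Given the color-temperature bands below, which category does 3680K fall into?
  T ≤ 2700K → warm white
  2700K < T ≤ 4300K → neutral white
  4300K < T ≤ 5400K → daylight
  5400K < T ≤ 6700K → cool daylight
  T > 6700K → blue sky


Temperature: 3680K
2700K < 3680K ≤ 4300K → neutral white
Classification: neutral white


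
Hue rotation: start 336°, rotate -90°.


New hue = (H + rotation) mod 360
New hue = (336 -90) mod 360
= 246 mod 360
= 246°


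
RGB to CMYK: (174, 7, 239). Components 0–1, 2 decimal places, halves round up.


R'=174/255≈0.6824, G'=7/255≈0.0275, B'=239/255≈0.9373
K = 1 - max(R',G',B') = 1 - 239/255 = 16/255 = 0.06274… → 0.06
(1-R'-K)/(1-K) simplifies to (max-R)/max with max = 239:
C = (239-174)/239 = 65/239 = 0.27196… → 0.27
M = (239-7)/239 = 232/239 = 0.97071… → 0.97
Y = (239-239)/239 = 0/239 = 0 → 0.00
= CMYK(0.27, 0.97, 0.00, 0.06)


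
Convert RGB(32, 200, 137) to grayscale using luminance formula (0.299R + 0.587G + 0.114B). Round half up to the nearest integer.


Gray = 0.299×R + 0.587×G + 0.114×B
Gray = 0.299×32 + 0.587×200 + 0.114×137
Gray = 9.568 + 117.400 + 15.618
Gray = 142.586 → round half up → 143
Gray = 143


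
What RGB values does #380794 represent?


38 → 56 (R)
07 → 7 (G)
94 → 148 (B)
= RGB(56, 7, 148)


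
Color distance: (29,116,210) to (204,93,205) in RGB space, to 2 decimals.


d = √[(R₁-R₂)² + (G₁-G₂)² + (B₁-B₂)²]
d = √[(29-204)² + (116-93)² + (210-205)²]
d = √[30625 + 529 + 25]
d = √31179
d ≈ 176.58


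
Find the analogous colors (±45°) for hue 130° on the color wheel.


Base hue: 130°
Left analog: (130 - 45) mod 360 = 85°
Right analog: (130 + 45) mod 360 = 175°
Analogous hues = 85° and 175°


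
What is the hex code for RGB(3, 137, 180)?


R = 3 → 03 (hex)
G = 137 → 89 (hex)
B = 180 → B4 (hex)
Hex = #0389B4


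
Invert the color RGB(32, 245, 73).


Invert: (255-R, 255-G, 255-B)
R: 255-32 = 223
G: 255-245 = 10
B: 255-73 = 182
= RGB(223, 10, 182)


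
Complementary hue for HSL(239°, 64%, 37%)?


Complement = opposite side of color wheel = hue + 180°
H' = (239 + 180) mod 360 = 59°
S and L unchanged.
= HSL(59°, 64%, 37%)


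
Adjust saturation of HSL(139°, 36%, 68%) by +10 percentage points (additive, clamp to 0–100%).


Original S = 36%
Adjustment = +10 percentage points
New S = 36 + (10) = 46
Clamp to [0, 100] → 46
= HSL(139°, 46%, 68%)


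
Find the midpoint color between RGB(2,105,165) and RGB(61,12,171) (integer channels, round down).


Midpoint: each channel = ⌊(C₁+C₂)/2⌋
R: ⌊(2+61)/2⌋ = 31
G: ⌊(105+12)/2⌋ = 58
B: ⌊(165+171)/2⌋ = 168
= RGB(31, 58, 168)


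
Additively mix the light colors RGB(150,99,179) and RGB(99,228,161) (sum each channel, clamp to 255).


Additive: each channel = min(255, C₁+C₂)
R: 150+99 = 249 → 249
G: 99+228 = 327 → 255
B: 179+161 = 340 → 255
= RGB(249, 255, 255)


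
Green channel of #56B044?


Color: #56B044
R = 56 = 86
G = B0 = 176
B = 44 = 68
Green = 176


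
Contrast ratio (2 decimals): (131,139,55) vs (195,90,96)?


Linearize each sRGB channel c=v/255: c/12.92 if c ≤ 0.04045 else ((c+0.055)/1.055)^2.4
L = 0.2126×R_lin + 0.7152×G_lin + 0.0722×B_lin
Color 1 (131,139,55):
  R=131: 131/255≈0.5137 > 0.04045 → ((0.5137+0.055)/1.055)^2.4 ≈ 0.22697
  G=139: 139/255≈0.5451 > 0.04045 → ((0.5451+0.055)/1.055)^2.4 ≈ 0.25818
  B=55: 55/255≈0.2157 > 0.04045 → ((0.2157+0.055)/1.055)^2.4 ≈ 0.03820
  L1 = 0.2126×0.22697 + 0.7152×0.25818 + 0.0722×0.03820 ≈ 0.23566
Color 2 (195,90,96):
  R=195: 195/255≈0.7647 > 0.04045 → ((0.7647+0.055)/1.055)^2.4 ≈ 0.54572
  G=90: 90/255≈0.3529 > 0.04045 → ((0.3529+0.055)/1.055)^2.4 ≈ 0.10224
  B=96: 96/255≈0.3765 > 0.04045 → ((0.3765+0.055)/1.055)^2.4 ≈ 0.11697
  L2 = 0.2126×0.54572 + 0.7152×0.10224 + 0.0722×0.11697 ≈ 0.19759
Lighter = 0.23566, Darker = 0.19759
Ratio = (L_lighter + 0.05) / (L_darker + 0.05)
Ratio = (0.23566 + 0.05) / (0.19759 + 0.05) = 0.28566 / 0.24759 ≈ 1.1538
Ratio ≈ 1.15:1


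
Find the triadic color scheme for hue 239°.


Triadic: equally spaced at 120° intervals
H1 = 239°
H2 = (239 + 120) mod 360 = 359°
H3 = (239 + 240) mod 360 = 119°
Triadic = 239°, 359°, 119°


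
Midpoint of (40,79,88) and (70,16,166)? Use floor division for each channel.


Midpoint: each channel = ⌊(C₁+C₂)/2⌋
R: ⌊(40+70)/2⌋ = 55
G: ⌊(79+16)/2⌋ = 47
B: ⌊(88+166)/2⌋ = 127
= RGB(55, 47, 127)


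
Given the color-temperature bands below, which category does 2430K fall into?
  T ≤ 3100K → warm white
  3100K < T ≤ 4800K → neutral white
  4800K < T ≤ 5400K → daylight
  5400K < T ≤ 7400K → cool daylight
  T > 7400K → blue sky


Temperature: 2430K
2430K ≤ 3100K → warm white
Classification: warm white


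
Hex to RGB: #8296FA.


82 → 130 (R)
96 → 150 (G)
FA → 250 (B)
= RGB(130, 150, 250)


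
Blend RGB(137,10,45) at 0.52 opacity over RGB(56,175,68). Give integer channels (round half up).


C = α×F + (1-α)×B, with 1-α = 0.48
R: 0.52×137 + 0.48×56 = 71.24 + 26.88 = 98.12 → 98
G: 0.52×10 + 0.48×175 = 5.20 + 84.00 = 89.20 → 89
B: 0.52×45 + 0.48×68 = 23.40 + 32.64 = 56.04 → 56
= RGB(98, 89, 56)


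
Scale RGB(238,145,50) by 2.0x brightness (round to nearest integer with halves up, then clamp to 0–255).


Multiply each channel by 2.0, round half up, clamp to [0, 255]
R: 238×2.0 = 476 → clamp → 255
G: 145×2.0 = 290 → clamp → 255
B: 50×2.0 = 100
= RGB(255, 255, 100)


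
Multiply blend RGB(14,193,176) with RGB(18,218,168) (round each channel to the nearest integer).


Multiply: C = A×B/255, rounded to nearest integer
R: 14×18/255 = 252/255 ≈ 0.988 → 1
G: 193×218/255 = 42074/255 ≈ 164.996 → 165
B: 176×168/255 = 29568/255 ≈ 115.953 → 116
= RGB(1, 165, 116)
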